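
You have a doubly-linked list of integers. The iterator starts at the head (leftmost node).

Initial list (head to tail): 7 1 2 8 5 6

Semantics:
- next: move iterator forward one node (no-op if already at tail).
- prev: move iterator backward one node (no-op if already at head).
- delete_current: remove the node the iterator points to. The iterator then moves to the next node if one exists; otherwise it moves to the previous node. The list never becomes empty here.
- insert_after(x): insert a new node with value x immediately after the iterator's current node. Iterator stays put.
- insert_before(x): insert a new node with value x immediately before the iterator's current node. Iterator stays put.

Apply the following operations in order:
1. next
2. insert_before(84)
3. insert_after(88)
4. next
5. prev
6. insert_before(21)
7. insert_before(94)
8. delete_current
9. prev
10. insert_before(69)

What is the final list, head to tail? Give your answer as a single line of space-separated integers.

Answer: 7 84 21 69 94 88 2 8 5 6

Derivation:
After 1 (next): list=[7, 1, 2, 8, 5, 6] cursor@1
After 2 (insert_before(84)): list=[7, 84, 1, 2, 8, 5, 6] cursor@1
After 3 (insert_after(88)): list=[7, 84, 1, 88, 2, 8, 5, 6] cursor@1
After 4 (next): list=[7, 84, 1, 88, 2, 8, 5, 6] cursor@88
After 5 (prev): list=[7, 84, 1, 88, 2, 8, 5, 6] cursor@1
After 6 (insert_before(21)): list=[7, 84, 21, 1, 88, 2, 8, 5, 6] cursor@1
After 7 (insert_before(94)): list=[7, 84, 21, 94, 1, 88, 2, 8, 5, 6] cursor@1
After 8 (delete_current): list=[7, 84, 21, 94, 88, 2, 8, 5, 6] cursor@88
After 9 (prev): list=[7, 84, 21, 94, 88, 2, 8, 5, 6] cursor@94
After 10 (insert_before(69)): list=[7, 84, 21, 69, 94, 88, 2, 8, 5, 6] cursor@94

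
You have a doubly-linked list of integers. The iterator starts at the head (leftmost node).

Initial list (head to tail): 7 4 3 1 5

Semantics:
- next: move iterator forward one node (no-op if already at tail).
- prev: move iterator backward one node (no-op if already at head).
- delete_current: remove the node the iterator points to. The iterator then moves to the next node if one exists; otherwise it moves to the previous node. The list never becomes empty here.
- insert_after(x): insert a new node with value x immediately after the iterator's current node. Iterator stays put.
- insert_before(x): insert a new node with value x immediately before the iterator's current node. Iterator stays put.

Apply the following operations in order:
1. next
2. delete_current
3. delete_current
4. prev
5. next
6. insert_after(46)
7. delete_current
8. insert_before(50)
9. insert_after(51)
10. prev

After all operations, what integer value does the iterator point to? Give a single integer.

After 1 (next): list=[7, 4, 3, 1, 5] cursor@4
After 2 (delete_current): list=[7, 3, 1, 5] cursor@3
After 3 (delete_current): list=[7, 1, 5] cursor@1
After 4 (prev): list=[7, 1, 5] cursor@7
After 5 (next): list=[7, 1, 5] cursor@1
After 6 (insert_after(46)): list=[7, 1, 46, 5] cursor@1
After 7 (delete_current): list=[7, 46, 5] cursor@46
After 8 (insert_before(50)): list=[7, 50, 46, 5] cursor@46
After 9 (insert_after(51)): list=[7, 50, 46, 51, 5] cursor@46
After 10 (prev): list=[7, 50, 46, 51, 5] cursor@50

Answer: 50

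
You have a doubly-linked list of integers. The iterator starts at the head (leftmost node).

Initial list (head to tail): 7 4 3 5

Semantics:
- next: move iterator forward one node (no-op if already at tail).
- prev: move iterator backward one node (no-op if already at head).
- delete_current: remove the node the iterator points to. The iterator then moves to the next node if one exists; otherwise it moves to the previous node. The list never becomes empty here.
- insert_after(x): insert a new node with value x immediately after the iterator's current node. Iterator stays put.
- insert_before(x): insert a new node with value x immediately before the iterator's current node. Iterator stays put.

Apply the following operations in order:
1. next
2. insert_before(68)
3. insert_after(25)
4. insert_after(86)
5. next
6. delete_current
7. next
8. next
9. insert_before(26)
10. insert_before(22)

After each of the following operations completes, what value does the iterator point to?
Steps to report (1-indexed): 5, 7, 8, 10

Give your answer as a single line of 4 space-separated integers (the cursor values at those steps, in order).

After 1 (next): list=[7, 4, 3, 5] cursor@4
After 2 (insert_before(68)): list=[7, 68, 4, 3, 5] cursor@4
After 3 (insert_after(25)): list=[7, 68, 4, 25, 3, 5] cursor@4
After 4 (insert_after(86)): list=[7, 68, 4, 86, 25, 3, 5] cursor@4
After 5 (next): list=[7, 68, 4, 86, 25, 3, 5] cursor@86
After 6 (delete_current): list=[7, 68, 4, 25, 3, 5] cursor@25
After 7 (next): list=[7, 68, 4, 25, 3, 5] cursor@3
After 8 (next): list=[7, 68, 4, 25, 3, 5] cursor@5
After 9 (insert_before(26)): list=[7, 68, 4, 25, 3, 26, 5] cursor@5
After 10 (insert_before(22)): list=[7, 68, 4, 25, 3, 26, 22, 5] cursor@5

Answer: 86 3 5 5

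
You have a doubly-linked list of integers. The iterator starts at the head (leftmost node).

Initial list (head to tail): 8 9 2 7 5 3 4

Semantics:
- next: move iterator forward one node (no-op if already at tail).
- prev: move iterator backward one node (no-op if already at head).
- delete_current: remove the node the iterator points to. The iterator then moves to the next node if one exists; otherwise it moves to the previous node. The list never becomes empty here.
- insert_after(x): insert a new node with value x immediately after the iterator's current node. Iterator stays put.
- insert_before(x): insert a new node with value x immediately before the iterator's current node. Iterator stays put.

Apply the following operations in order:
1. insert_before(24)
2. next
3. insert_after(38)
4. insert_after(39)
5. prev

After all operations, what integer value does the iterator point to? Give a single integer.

After 1 (insert_before(24)): list=[24, 8, 9, 2, 7, 5, 3, 4] cursor@8
After 2 (next): list=[24, 8, 9, 2, 7, 5, 3, 4] cursor@9
After 3 (insert_after(38)): list=[24, 8, 9, 38, 2, 7, 5, 3, 4] cursor@9
After 4 (insert_after(39)): list=[24, 8, 9, 39, 38, 2, 7, 5, 3, 4] cursor@9
After 5 (prev): list=[24, 8, 9, 39, 38, 2, 7, 5, 3, 4] cursor@8

Answer: 8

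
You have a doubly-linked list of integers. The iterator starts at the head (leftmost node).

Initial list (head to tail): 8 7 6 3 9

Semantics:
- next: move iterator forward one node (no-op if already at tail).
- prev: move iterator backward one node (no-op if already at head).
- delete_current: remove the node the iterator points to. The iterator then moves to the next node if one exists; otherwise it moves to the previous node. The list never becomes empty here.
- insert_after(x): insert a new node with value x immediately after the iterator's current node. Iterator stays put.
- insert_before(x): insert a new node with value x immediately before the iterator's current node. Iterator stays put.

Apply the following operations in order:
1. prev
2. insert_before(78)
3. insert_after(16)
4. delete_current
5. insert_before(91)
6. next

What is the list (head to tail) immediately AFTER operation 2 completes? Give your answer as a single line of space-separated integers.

After 1 (prev): list=[8, 7, 6, 3, 9] cursor@8
After 2 (insert_before(78)): list=[78, 8, 7, 6, 3, 9] cursor@8

Answer: 78 8 7 6 3 9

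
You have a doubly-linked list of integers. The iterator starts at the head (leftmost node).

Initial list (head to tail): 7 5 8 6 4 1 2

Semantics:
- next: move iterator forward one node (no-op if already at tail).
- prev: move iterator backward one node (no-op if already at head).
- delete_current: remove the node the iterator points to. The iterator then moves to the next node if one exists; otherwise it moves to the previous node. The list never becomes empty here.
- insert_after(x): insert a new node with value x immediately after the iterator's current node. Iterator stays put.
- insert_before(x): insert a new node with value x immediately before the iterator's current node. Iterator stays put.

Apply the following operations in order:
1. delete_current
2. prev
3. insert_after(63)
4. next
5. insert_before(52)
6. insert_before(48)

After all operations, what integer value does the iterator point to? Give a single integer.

After 1 (delete_current): list=[5, 8, 6, 4, 1, 2] cursor@5
After 2 (prev): list=[5, 8, 6, 4, 1, 2] cursor@5
After 3 (insert_after(63)): list=[5, 63, 8, 6, 4, 1, 2] cursor@5
After 4 (next): list=[5, 63, 8, 6, 4, 1, 2] cursor@63
After 5 (insert_before(52)): list=[5, 52, 63, 8, 6, 4, 1, 2] cursor@63
After 6 (insert_before(48)): list=[5, 52, 48, 63, 8, 6, 4, 1, 2] cursor@63

Answer: 63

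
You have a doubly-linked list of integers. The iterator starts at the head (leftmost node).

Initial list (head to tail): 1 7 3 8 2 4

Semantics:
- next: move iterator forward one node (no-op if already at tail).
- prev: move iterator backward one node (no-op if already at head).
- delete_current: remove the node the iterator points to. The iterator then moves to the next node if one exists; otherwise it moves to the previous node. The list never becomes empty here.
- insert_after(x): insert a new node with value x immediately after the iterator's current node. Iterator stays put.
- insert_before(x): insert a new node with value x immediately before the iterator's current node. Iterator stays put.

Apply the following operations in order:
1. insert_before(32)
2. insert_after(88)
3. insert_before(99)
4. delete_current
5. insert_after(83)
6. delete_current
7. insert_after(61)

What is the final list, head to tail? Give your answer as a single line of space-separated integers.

Answer: 32 99 83 61 7 3 8 2 4

Derivation:
After 1 (insert_before(32)): list=[32, 1, 7, 3, 8, 2, 4] cursor@1
After 2 (insert_after(88)): list=[32, 1, 88, 7, 3, 8, 2, 4] cursor@1
After 3 (insert_before(99)): list=[32, 99, 1, 88, 7, 3, 8, 2, 4] cursor@1
After 4 (delete_current): list=[32, 99, 88, 7, 3, 8, 2, 4] cursor@88
After 5 (insert_after(83)): list=[32, 99, 88, 83, 7, 3, 8, 2, 4] cursor@88
After 6 (delete_current): list=[32, 99, 83, 7, 3, 8, 2, 4] cursor@83
After 7 (insert_after(61)): list=[32, 99, 83, 61, 7, 3, 8, 2, 4] cursor@83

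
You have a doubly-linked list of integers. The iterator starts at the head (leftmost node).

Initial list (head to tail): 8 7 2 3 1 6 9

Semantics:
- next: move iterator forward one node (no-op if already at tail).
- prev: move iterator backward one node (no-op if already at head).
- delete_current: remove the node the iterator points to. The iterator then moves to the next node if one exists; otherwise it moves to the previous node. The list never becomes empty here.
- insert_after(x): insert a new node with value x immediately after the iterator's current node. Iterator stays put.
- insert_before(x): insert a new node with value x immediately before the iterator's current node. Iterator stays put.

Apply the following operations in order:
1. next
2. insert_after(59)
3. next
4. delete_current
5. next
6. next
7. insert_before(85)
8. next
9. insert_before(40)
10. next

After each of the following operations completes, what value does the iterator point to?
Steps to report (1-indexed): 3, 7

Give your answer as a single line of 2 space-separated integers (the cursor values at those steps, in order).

After 1 (next): list=[8, 7, 2, 3, 1, 6, 9] cursor@7
After 2 (insert_after(59)): list=[8, 7, 59, 2, 3, 1, 6, 9] cursor@7
After 3 (next): list=[8, 7, 59, 2, 3, 1, 6, 9] cursor@59
After 4 (delete_current): list=[8, 7, 2, 3, 1, 6, 9] cursor@2
After 5 (next): list=[8, 7, 2, 3, 1, 6, 9] cursor@3
After 6 (next): list=[8, 7, 2, 3, 1, 6, 9] cursor@1
After 7 (insert_before(85)): list=[8, 7, 2, 3, 85, 1, 6, 9] cursor@1
After 8 (next): list=[8, 7, 2, 3, 85, 1, 6, 9] cursor@6
After 9 (insert_before(40)): list=[8, 7, 2, 3, 85, 1, 40, 6, 9] cursor@6
After 10 (next): list=[8, 7, 2, 3, 85, 1, 40, 6, 9] cursor@9

Answer: 59 1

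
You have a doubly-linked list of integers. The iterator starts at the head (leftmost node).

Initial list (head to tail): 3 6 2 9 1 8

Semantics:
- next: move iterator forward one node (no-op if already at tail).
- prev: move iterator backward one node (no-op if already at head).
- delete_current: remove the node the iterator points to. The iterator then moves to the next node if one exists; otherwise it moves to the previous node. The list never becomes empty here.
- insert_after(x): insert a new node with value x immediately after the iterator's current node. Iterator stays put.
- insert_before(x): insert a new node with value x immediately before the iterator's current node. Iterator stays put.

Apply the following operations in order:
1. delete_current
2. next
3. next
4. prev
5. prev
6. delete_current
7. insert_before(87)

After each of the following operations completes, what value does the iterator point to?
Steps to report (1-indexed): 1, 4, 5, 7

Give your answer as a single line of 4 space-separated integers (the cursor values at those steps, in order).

After 1 (delete_current): list=[6, 2, 9, 1, 8] cursor@6
After 2 (next): list=[6, 2, 9, 1, 8] cursor@2
After 3 (next): list=[6, 2, 9, 1, 8] cursor@9
After 4 (prev): list=[6, 2, 9, 1, 8] cursor@2
After 5 (prev): list=[6, 2, 9, 1, 8] cursor@6
After 6 (delete_current): list=[2, 9, 1, 8] cursor@2
After 7 (insert_before(87)): list=[87, 2, 9, 1, 8] cursor@2

Answer: 6 2 6 2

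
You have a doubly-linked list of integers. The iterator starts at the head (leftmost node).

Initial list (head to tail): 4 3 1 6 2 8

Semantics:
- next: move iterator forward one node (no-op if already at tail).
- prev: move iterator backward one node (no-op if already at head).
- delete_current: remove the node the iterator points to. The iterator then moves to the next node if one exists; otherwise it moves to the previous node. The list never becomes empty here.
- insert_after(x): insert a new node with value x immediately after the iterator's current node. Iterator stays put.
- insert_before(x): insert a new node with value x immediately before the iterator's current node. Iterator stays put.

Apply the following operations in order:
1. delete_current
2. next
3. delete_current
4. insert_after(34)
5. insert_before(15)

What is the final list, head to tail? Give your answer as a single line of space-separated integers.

Answer: 3 15 6 34 2 8

Derivation:
After 1 (delete_current): list=[3, 1, 6, 2, 8] cursor@3
After 2 (next): list=[3, 1, 6, 2, 8] cursor@1
After 3 (delete_current): list=[3, 6, 2, 8] cursor@6
After 4 (insert_after(34)): list=[3, 6, 34, 2, 8] cursor@6
After 5 (insert_before(15)): list=[3, 15, 6, 34, 2, 8] cursor@6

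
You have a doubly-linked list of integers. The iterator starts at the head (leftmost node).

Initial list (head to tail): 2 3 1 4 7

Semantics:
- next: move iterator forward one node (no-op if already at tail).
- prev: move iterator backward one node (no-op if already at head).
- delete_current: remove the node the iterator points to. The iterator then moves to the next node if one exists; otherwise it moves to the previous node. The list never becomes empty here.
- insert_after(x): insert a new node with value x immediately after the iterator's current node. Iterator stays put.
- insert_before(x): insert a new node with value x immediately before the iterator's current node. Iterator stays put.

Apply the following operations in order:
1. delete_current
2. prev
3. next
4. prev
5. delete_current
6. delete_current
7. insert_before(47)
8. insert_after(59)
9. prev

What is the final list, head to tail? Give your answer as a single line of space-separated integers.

Answer: 47 4 59 7

Derivation:
After 1 (delete_current): list=[3, 1, 4, 7] cursor@3
After 2 (prev): list=[3, 1, 4, 7] cursor@3
After 3 (next): list=[3, 1, 4, 7] cursor@1
After 4 (prev): list=[3, 1, 4, 7] cursor@3
After 5 (delete_current): list=[1, 4, 7] cursor@1
After 6 (delete_current): list=[4, 7] cursor@4
After 7 (insert_before(47)): list=[47, 4, 7] cursor@4
After 8 (insert_after(59)): list=[47, 4, 59, 7] cursor@4
After 9 (prev): list=[47, 4, 59, 7] cursor@47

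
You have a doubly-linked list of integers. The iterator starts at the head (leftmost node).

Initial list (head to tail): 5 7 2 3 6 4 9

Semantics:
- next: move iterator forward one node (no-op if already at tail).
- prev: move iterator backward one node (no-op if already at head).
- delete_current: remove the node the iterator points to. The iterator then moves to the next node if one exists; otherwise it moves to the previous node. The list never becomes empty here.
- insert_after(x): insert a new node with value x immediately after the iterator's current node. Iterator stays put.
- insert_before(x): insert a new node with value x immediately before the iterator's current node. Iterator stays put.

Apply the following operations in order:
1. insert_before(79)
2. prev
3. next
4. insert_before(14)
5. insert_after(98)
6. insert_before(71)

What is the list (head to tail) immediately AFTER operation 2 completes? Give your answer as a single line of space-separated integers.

Answer: 79 5 7 2 3 6 4 9

Derivation:
After 1 (insert_before(79)): list=[79, 5, 7, 2, 3, 6, 4, 9] cursor@5
After 2 (prev): list=[79, 5, 7, 2, 3, 6, 4, 9] cursor@79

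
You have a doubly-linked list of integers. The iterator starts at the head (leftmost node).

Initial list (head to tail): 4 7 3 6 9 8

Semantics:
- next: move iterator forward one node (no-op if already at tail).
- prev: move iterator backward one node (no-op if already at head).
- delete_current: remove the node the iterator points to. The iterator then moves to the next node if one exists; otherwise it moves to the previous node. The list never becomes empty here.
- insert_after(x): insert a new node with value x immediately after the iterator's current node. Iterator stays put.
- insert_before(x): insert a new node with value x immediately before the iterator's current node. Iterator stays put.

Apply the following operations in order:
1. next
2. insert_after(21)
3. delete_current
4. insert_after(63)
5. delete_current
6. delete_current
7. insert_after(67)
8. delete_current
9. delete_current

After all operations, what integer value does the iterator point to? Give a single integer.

After 1 (next): list=[4, 7, 3, 6, 9, 8] cursor@7
After 2 (insert_after(21)): list=[4, 7, 21, 3, 6, 9, 8] cursor@7
After 3 (delete_current): list=[4, 21, 3, 6, 9, 8] cursor@21
After 4 (insert_after(63)): list=[4, 21, 63, 3, 6, 9, 8] cursor@21
After 5 (delete_current): list=[4, 63, 3, 6, 9, 8] cursor@63
After 6 (delete_current): list=[4, 3, 6, 9, 8] cursor@3
After 7 (insert_after(67)): list=[4, 3, 67, 6, 9, 8] cursor@3
After 8 (delete_current): list=[4, 67, 6, 9, 8] cursor@67
After 9 (delete_current): list=[4, 6, 9, 8] cursor@6

Answer: 6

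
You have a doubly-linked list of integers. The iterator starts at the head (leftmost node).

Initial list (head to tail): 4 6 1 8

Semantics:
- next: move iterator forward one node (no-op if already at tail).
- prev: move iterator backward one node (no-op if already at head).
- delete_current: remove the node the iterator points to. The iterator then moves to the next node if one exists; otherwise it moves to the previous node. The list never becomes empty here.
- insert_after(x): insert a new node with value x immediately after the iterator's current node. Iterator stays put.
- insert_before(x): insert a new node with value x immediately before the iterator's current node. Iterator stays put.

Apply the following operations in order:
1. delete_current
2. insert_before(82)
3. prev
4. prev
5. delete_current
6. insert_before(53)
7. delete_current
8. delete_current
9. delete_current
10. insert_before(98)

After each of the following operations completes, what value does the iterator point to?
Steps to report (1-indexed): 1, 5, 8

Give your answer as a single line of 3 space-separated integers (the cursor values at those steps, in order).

After 1 (delete_current): list=[6, 1, 8] cursor@6
After 2 (insert_before(82)): list=[82, 6, 1, 8] cursor@6
After 3 (prev): list=[82, 6, 1, 8] cursor@82
After 4 (prev): list=[82, 6, 1, 8] cursor@82
After 5 (delete_current): list=[6, 1, 8] cursor@6
After 6 (insert_before(53)): list=[53, 6, 1, 8] cursor@6
After 7 (delete_current): list=[53, 1, 8] cursor@1
After 8 (delete_current): list=[53, 8] cursor@8
After 9 (delete_current): list=[53] cursor@53
After 10 (insert_before(98)): list=[98, 53] cursor@53

Answer: 6 6 8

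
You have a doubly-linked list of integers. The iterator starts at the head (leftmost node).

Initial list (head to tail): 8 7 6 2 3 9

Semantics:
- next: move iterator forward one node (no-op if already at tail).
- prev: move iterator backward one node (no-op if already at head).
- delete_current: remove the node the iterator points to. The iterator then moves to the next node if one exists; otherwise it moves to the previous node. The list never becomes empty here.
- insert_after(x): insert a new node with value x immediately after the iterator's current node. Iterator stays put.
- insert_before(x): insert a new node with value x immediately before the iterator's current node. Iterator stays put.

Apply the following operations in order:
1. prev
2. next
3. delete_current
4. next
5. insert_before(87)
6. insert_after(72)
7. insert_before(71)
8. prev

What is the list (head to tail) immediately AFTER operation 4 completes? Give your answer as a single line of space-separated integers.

After 1 (prev): list=[8, 7, 6, 2, 3, 9] cursor@8
After 2 (next): list=[8, 7, 6, 2, 3, 9] cursor@7
After 3 (delete_current): list=[8, 6, 2, 3, 9] cursor@6
After 4 (next): list=[8, 6, 2, 3, 9] cursor@2

Answer: 8 6 2 3 9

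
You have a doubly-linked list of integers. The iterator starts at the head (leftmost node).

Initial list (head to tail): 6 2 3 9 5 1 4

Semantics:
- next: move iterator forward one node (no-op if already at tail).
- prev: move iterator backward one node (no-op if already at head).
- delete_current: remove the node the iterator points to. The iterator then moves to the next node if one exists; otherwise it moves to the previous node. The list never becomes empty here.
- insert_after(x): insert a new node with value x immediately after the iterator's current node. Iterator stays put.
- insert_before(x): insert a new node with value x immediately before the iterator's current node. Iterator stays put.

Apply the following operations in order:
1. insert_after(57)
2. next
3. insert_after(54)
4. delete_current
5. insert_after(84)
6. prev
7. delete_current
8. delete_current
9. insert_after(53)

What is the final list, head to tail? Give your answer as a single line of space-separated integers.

Answer: 84 53 2 3 9 5 1 4

Derivation:
After 1 (insert_after(57)): list=[6, 57, 2, 3, 9, 5, 1, 4] cursor@6
After 2 (next): list=[6, 57, 2, 3, 9, 5, 1, 4] cursor@57
After 3 (insert_after(54)): list=[6, 57, 54, 2, 3, 9, 5, 1, 4] cursor@57
After 4 (delete_current): list=[6, 54, 2, 3, 9, 5, 1, 4] cursor@54
After 5 (insert_after(84)): list=[6, 54, 84, 2, 3, 9, 5, 1, 4] cursor@54
After 6 (prev): list=[6, 54, 84, 2, 3, 9, 5, 1, 4] cursor@6
After 7 (delete_current): list=[54, 84, 2, 3, 9, 5, 1, 4] cursor@54
After 8 (delete_current): list=[84, 2, 3, 9, 5, 1, 4] cursor@84
After 9 (insert_after(53)): list=[84, 53, 2, 3, 9, 5, 1, 4] cursor@84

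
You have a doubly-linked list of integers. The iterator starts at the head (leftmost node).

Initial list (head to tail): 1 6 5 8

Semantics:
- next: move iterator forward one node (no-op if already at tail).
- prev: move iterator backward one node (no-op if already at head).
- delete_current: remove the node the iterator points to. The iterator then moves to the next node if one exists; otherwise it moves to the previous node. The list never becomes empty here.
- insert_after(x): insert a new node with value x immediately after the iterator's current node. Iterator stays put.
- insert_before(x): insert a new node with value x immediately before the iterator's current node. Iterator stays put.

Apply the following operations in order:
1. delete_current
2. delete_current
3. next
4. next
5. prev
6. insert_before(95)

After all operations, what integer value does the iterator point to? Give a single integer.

Answer: 5

Derivation:
After 1 (delete_current): list=[6, 5, 8] cursor@6
After 2 (delete_current): list=[5, 8] cursor@5
After 3 (next): list=[5, 8] cursor@8
After 4 (next): list=[5, 8] cursor@8
After 5 (prev): list=[5, 8] cursor@5
After 6 (insert_before(95)): list=[95, 5, 8] cursor@5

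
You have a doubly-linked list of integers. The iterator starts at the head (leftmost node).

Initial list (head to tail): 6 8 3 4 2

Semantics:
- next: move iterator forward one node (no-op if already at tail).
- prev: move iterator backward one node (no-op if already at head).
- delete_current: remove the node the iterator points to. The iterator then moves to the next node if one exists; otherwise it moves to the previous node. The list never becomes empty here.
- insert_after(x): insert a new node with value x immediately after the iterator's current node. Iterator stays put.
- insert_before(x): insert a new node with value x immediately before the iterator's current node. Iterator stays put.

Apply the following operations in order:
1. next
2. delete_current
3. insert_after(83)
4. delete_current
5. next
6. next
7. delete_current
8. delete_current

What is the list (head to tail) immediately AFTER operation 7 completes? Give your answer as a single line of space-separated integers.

After 1 (next): list=[6, 8, 3, 4, 2] cursor@8
After 2 (delete_current): list=[6, 3, 4, 2] cursor@3
After 3 (insert_after(83)): list=[6, 3, 83, 4, 2] cursor@3
After 4 (delete_current): list=[6, 83, 4, 2] cursor@83
After 5 (next): list=[6, 83, 4, 2] cursor@4
After 6 (next): list=[6, 83, 4, 2] cursor@2
After 7 (delete_current): list=[6, 83, 4] cursor@4

Answer: 6 83 4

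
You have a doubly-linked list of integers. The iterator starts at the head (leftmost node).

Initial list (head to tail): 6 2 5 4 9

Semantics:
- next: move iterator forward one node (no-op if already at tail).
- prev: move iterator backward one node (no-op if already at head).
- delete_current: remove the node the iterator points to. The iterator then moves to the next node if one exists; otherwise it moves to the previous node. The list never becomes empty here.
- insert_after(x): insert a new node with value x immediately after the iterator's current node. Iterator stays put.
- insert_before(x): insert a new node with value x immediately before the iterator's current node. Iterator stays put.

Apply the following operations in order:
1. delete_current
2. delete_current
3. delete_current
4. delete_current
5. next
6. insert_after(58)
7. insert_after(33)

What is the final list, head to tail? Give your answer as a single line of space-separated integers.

Answer: 9 33 58

Derivation:
After 1 (delete_current): list=[2, 5, 4, 9] cursor@2
After 2 (delete_current): list=[5, 4, 9] cursor@5
After 3 (delete_current): list=[4, 9] cursor@4
After 4 (delete_current): list=[9] cursor@9
After 5 (next): list=[9] cursor@9
After 6 (insert_after(58)): list=[9, 58] cursor@9
After 7 (insert_after(33)): list=[9, 33, 58] cursor@9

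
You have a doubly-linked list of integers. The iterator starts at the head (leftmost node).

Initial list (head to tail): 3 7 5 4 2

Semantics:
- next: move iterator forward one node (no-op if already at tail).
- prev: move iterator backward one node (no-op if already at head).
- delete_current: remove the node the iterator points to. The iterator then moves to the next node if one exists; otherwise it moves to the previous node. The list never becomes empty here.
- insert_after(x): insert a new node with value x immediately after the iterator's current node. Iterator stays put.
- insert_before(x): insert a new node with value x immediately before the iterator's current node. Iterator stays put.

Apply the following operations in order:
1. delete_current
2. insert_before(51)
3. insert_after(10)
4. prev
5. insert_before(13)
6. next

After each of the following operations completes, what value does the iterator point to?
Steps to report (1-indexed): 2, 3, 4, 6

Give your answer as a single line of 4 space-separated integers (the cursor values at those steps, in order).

After 1 (delete_current): list=[7, 5, 4, 2] cursor@7
After 2 (insert_before(51)): list=[51, 7, 5, 4, 2] cursor@7
After 3 (insert_after(10)): list=[51, 7, 10, 5, 4, 2] cursor@7
After 4 (prev): list=[51, 7, 10, 5, 4, 2] cursor@51
After 5 (insert_before(13)): list=[13, 51, 7, 10, 5, 4, 2] cursor@51
After 6 (next): list=[13, 51, 7, 10, 5, 4, 2] cursor@7

Answer: 7 7 51 7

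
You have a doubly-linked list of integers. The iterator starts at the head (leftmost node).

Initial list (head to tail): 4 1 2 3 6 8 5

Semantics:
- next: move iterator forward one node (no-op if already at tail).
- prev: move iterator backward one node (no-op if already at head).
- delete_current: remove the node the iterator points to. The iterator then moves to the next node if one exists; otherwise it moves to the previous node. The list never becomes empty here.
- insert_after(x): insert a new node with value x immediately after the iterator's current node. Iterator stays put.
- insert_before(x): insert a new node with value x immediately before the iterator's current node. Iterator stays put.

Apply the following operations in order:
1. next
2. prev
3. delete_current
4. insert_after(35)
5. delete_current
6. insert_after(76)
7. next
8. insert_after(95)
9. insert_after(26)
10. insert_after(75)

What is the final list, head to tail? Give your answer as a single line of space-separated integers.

After 1 (next): list=[4, 1, 2, 3, 6, 8, 5] cursor@1
After 2 (prev): list=[4, 1, 2, 3, 6, 8, 5] cursor@4
After 3 (delete_current): list=[1, 2, 3, 6, 8, 5] cursor@1
After 4 (insert_after(35)): list=[1, 35, 2, 3, 6, 8, 5] cursor@1
After 5 (delete_current): list=[35, 2, 3, 6, 8, 5] cursor@35
After 6 (insert_after(76)): list=[35, 76, 2, 3, 6, 8, 5] cursor@35
After 7 (next): list=[35, 76, 2, 3, 6, 8, 5] cursor@76
After 8 (insert_after(95)): list=[35, 76, 95, 2, 3, 6, 8, 5] cursor@76
After 9 (insert_after(26)): list=[35, 76, 26, 95, 2, 3, 6, 8, 5] cursor@76
After 10 (insert_after(75)): list=[35, 76, 75, 26, 95, 2, 3, 6, 8, 5] cursor@76

Answer: 35 76 75 26 95 2 3 6 8 5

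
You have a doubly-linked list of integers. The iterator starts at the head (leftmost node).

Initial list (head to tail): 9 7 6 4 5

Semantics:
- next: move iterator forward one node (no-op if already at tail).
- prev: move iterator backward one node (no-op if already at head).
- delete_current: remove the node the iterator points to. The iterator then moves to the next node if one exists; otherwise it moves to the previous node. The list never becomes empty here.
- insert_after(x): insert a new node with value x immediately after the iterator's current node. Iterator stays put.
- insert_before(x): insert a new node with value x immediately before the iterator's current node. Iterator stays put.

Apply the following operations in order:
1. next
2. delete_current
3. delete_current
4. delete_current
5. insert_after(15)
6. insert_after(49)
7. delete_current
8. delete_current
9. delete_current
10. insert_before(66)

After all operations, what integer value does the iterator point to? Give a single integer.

After 1 (next): list=[9, 7, 6, 4, 5] cursor@7
After 2 (delete_current): list=[9, 6, 4, 5] cursor@6
After 3 (delete_current): list=[9, 4, 5] cursor@4
After 4 (delete_current): list=[9, 5] cursor@5
After 5 (insert_after(15)): list=[9, 5, 15] cursor@5
After 6 (insert_after(49)): list=[9, 5, 49, 15] cursor@5
After 7 (delete_current): list=[9, 49, 15] cursor@49
After 8 (delete_current): list=[9, 15] cursor@15
After 9 (delete_current): list=[9] cursor@9
After 10 (insert_before(66)): list=[66, 9] cursor@9

Answer: 9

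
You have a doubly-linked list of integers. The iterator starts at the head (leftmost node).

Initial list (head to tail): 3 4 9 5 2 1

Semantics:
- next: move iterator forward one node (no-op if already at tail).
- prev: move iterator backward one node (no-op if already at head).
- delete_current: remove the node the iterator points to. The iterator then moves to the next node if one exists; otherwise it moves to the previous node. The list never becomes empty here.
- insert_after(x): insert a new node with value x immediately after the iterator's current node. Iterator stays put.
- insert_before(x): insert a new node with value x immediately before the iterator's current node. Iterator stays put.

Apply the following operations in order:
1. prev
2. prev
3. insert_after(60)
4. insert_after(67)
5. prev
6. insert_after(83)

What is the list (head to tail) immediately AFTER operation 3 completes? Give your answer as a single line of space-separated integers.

Answer: 3 60 4 9 5 2 1

Derivation:
After 1 (prev): list=[3, 4, 9, 5, 2, 1] cursor@3
After 2 (prev): list=[3, 4, 9, 5, 2, 1] cursor@3
After 3 (insert_after(60)): list=[3, 60, 4, 9, 5, 2, 1] cursor@3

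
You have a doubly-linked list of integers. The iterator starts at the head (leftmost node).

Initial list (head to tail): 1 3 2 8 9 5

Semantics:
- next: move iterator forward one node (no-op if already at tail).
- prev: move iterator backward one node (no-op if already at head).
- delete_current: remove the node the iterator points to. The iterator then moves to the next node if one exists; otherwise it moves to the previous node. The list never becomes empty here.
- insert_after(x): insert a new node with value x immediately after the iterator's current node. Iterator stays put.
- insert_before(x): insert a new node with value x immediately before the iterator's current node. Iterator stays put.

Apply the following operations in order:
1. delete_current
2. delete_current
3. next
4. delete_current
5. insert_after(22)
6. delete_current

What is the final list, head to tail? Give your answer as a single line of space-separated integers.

After 1 (delete_current): list=[3, 2, 8, 9, 5] cursor@3
After 2 (delete_current): list=[2, 8, 9, 5] cursor@2
After 3 (next): list=[2, 8, 9, 5] cursor@8
After 4 (delete_current): list=[2, 9, 5] cursor@9
After 5 (insert_after(22)): list=[2, 9, 22, 5] cursor@9
After 6 (delete_current): list=[2, 22, 5] cursor@22

Answer: 2 22 5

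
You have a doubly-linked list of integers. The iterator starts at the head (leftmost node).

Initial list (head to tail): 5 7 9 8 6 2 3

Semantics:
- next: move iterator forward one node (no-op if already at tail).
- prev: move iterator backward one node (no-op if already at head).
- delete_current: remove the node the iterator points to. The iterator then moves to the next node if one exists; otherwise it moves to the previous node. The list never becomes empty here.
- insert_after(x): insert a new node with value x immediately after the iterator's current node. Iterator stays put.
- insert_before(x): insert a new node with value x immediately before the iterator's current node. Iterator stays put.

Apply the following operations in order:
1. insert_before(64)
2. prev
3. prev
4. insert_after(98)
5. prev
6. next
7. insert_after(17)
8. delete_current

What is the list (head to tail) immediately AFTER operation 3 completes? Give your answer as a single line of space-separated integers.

After 1 (insert_before(64)): list=[64, 5, 7, 9, 8, 6, 2, 3] cursor@5
After 2 (prev): list=[64, 5, 7, 9, 8, 6, 2, 3] cursor@64
After 3 (prev): list=[64, 5, 7, 9, 8, 6, 2, 3] cursor@64

Answer: 64 5 7 9 8 6 2 3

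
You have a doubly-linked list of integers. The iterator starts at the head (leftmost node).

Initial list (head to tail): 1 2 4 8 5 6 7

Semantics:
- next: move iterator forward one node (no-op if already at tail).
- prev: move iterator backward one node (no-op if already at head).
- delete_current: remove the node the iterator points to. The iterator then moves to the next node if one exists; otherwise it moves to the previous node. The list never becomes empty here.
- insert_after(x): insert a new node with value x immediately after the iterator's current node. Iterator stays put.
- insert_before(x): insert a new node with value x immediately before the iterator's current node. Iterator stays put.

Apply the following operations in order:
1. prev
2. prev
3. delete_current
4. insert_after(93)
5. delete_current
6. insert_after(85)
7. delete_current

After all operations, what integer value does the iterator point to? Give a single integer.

Answer: 85

Derivation:
After 1 (prev): list=[1, 2, 4, 8, 5, 6, 7] cursor@1
After 2 (prev): list=[1, 2, 4, 8, 5, 6, 7] cursor@1
After 3 (delete_current): list=[2, 4, 8, 5, 6, 7] cursor@2
After 4 (insert_after(93)): list=[2, 93, 4, 8, 5, 6, 7] cursor@2
After 5 (delete_current): list=[93, 4, 8, 5, 6, 7] cursor@93
After 6 (insert_after(85)): list=[93, 85, 4, 8, 5, 6, 7] cursor@93
After 7 (delete_current): list=[85, 4, 8, 5, 6, 7] cursor@85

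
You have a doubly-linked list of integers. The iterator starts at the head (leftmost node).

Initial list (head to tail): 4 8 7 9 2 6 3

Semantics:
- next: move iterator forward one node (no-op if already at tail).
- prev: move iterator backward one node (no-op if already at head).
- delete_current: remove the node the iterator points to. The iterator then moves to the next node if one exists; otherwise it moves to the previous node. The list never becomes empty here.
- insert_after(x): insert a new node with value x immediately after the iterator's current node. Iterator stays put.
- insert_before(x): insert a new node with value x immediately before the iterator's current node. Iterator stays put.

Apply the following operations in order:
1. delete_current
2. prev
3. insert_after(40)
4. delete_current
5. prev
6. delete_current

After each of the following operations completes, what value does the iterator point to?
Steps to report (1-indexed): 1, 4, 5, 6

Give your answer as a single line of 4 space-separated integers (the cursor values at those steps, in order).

Answer: 8 40 40 7

Derivation:
After 1 (delete_current): list=[8, 7, 9, 2, 6, 3] cursor@8
After 2 (prev): list=[8, 7, 9, 2, 6, 3] cursor@8
After 3 (insert_after(40)): list=[8, 40, 7, 9, 2, 6, 3] cursor@8
After 4 (delete_current): list=[40, 7, 9, 2, 6, 3] cursor@40
After 5 (prev): list=[40, 7, 9, 2, 6, 3] cursor@40
After 6 (delete_current): list=[7, 9, 2, 6, 3] cursor@7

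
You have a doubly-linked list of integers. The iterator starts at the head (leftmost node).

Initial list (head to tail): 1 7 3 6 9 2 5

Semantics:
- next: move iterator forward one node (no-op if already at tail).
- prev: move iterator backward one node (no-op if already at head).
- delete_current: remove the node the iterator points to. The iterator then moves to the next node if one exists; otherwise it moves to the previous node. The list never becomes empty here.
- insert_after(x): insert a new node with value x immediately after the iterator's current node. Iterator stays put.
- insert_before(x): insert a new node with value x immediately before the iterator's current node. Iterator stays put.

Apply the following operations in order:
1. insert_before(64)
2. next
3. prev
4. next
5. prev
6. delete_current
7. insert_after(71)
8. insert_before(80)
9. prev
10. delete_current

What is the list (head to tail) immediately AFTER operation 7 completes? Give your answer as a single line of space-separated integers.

Answer: 64 7 71 3 6 9 2 5

Derivation:
After 1 (insert_before(64)): list=[64, 1, 7, 3, 6, 9, 2, 5] cursor@1
After 2 (next): list=[64, 1, 7, 3, 6, 9, 2, 5] cursor@7
After 3 (prev): list=[64, 1, 7, 3, 6, 9, 2, 5] cursor@1
After 4 (next): list=[64, 1, 7, 3, 6, 9, 2, 5] cursor@7
After 5 (prev): list=[64, 1, 7, 3, 6, 9, 2, 5] cursor@1
After 6 (delete_current): list=[64, 7, 3, 6, 9, 2, 5] cursor@7
After 7 (insert_after(71)): list=[64, 7, 71, 3, 6, 9, 2, 5] cursor@7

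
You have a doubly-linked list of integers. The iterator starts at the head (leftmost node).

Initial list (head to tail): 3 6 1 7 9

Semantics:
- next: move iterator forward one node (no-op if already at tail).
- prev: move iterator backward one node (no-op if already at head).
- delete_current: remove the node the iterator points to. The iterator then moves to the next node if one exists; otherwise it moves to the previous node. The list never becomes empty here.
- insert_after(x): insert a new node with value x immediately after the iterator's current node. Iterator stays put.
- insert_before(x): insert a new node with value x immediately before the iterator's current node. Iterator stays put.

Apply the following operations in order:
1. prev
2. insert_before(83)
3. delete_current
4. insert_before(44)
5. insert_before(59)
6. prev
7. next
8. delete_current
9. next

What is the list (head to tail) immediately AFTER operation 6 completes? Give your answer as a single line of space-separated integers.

After 1 (prev): list=[3, 6, 1, 7, 9] cursor@3
After 2 (insert_before(83)): list=[83, 3, 6, 1, 7, 9] cursor@3
After 3 (delete_current): list=[83, 6, 1, 7, 9] cursor@6
After 4 (insert_before(44)): list=[83, 44, 6, 1, 7, 9] cursor@6
After 5 (insert_before(59)): list=[83, 44, 59, 6, 1, 7, 9] cursor@6
After 6 (prev): list=[83, 44, 59, 6, 1, 7, 9] cursor@59

Answer: 83 44 59 6 1 7 9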